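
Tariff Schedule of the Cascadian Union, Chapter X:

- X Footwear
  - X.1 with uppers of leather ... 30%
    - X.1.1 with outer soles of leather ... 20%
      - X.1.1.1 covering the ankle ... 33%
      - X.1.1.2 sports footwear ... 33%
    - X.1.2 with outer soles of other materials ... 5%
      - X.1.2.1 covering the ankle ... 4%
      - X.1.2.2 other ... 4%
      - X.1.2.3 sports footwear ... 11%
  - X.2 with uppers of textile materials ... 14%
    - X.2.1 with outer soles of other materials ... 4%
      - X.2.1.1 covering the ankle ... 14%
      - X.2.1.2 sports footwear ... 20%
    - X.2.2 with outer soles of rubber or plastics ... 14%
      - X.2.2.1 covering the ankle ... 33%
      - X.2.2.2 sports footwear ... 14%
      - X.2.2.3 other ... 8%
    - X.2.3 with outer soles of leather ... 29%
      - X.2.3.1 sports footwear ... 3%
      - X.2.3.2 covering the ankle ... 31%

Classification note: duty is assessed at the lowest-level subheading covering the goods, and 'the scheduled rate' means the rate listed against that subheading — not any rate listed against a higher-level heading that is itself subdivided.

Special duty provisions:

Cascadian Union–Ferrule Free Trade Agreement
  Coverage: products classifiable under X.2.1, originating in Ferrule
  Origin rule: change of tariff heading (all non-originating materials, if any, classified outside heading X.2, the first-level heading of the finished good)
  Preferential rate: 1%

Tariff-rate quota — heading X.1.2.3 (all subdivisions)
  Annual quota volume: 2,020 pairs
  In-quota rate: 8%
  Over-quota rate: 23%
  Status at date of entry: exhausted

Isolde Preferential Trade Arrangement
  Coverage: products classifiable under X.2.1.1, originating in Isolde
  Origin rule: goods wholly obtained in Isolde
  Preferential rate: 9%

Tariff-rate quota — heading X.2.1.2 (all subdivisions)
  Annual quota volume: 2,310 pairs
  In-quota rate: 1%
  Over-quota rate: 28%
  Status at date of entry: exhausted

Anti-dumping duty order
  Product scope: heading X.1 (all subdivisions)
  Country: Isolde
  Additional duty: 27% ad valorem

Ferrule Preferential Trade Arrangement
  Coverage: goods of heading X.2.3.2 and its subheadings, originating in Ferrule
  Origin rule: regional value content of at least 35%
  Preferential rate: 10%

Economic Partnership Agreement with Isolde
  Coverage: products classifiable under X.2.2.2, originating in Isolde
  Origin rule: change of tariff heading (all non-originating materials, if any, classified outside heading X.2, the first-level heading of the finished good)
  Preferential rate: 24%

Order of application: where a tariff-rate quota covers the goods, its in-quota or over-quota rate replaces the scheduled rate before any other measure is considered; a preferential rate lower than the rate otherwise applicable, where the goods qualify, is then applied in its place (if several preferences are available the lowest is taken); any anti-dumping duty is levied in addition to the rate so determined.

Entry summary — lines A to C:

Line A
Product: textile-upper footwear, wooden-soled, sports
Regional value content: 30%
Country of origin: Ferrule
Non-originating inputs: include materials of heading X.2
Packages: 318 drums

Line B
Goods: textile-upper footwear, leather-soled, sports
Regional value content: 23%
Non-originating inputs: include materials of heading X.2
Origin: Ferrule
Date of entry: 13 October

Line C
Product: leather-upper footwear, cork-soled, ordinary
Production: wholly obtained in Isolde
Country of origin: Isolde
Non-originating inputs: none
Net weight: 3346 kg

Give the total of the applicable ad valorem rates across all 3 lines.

62%

Line A: textile-upper → X.2; wooden-soled → X.2.1; sports → X.2.1.2. Scheduled 20%. quota on X.2.1.2 exhausted → over-quota 28%; Ferrule agreement on X.2.1: CTH not met; Ferrule agreement on X.2.3.2: X.2.1.2 not covered. → 28%.
Line B: textile-upper → X.2; leather-soled → X.2.3; sports → X.2.3.1. Scheduled 3%. Ferrule agreement on X.2.1: X.2.3.1 not covered; Ferrule agreement on X.2.3.2: X.2.3.1 not covered. → 3%.
Line C: leather-upper → X.1; cork-soled → X.1.2; ordinary → X.1.2.2. Scheduled 4%. Isolde agreement on X.2.1.1: X.1.2.2 not covered; Isolde agreement on X.2.2.2: X.1.2.2 not covered; anti-dumping (Isolde, X.1): +27%; total 4% + 27% = 31%. → 31%.
Sum: 28% + 3% + 31% = 62%.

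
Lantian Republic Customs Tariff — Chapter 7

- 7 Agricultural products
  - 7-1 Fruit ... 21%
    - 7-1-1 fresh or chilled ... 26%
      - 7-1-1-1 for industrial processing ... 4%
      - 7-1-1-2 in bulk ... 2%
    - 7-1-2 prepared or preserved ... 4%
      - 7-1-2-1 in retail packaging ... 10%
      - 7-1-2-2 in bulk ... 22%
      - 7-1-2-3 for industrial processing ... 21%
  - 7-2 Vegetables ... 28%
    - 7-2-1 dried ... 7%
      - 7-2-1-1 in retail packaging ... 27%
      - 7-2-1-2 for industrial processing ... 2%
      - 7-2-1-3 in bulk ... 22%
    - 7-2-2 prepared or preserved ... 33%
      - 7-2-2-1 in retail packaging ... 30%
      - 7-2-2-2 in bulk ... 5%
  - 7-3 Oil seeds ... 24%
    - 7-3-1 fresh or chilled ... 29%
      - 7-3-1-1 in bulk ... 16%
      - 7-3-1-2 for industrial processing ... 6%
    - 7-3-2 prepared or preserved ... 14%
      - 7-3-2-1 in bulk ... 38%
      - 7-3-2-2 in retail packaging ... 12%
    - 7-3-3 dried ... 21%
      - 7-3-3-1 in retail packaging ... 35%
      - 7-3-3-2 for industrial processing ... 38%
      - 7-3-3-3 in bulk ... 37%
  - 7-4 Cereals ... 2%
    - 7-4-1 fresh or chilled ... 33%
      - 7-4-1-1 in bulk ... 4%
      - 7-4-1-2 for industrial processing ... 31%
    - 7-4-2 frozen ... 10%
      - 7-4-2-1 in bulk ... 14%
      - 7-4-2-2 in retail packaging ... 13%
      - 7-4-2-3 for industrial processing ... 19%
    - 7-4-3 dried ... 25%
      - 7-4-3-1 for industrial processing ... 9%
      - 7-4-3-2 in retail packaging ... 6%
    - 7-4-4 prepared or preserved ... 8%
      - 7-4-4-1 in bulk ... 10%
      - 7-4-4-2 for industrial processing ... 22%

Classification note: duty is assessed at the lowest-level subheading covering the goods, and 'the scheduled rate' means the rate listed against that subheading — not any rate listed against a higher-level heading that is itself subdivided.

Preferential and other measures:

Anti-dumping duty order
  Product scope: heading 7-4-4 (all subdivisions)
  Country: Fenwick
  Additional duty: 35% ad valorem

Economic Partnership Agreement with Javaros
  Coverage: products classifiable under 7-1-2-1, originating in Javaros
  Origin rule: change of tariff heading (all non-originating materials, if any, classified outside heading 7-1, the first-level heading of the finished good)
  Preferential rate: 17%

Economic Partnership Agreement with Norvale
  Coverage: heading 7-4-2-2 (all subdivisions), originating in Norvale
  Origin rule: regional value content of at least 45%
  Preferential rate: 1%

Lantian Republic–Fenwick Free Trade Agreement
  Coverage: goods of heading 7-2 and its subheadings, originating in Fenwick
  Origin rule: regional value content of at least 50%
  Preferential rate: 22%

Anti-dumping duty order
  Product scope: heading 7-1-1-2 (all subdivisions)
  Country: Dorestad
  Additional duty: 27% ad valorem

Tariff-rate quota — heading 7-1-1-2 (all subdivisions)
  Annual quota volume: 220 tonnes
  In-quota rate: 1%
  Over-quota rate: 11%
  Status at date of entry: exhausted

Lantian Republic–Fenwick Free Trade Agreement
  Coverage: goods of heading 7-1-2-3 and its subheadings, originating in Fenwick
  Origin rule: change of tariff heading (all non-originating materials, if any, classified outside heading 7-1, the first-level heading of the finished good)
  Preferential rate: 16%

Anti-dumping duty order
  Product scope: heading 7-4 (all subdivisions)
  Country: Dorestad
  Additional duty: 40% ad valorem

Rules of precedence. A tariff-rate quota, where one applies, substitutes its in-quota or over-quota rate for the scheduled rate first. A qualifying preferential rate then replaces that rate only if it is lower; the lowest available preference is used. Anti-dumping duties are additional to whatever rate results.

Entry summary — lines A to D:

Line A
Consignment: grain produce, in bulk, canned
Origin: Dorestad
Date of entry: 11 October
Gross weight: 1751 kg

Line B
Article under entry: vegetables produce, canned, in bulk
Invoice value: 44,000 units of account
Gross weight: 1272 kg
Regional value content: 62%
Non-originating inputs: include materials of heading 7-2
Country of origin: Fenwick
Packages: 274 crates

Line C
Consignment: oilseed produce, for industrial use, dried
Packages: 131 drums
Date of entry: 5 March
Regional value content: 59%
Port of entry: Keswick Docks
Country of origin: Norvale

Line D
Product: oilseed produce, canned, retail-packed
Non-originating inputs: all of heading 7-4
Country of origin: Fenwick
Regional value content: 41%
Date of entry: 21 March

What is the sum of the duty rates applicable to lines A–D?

105%

Line A: grain → 7-4; canned → 7-4-4; in bulk → 7-4-4-1. Scheduled 10%. anti-dumping (Dorestad, 7-4): +40%; total 10% + 40% = 50%. → 50%.
Line B: vegetables → 7-2; canned → 7-2-2; in bulk → 7-2-2-2. Scheduled 5%. Fenwick agreement on 7-2: RVC ≥ 50% → 22% available; Fenwick agreement on 7-1-2-3: 7-2-2-2 not covered; preference 22% not lower than 5% → no reduction. → 5%.
Line C: oilseed → 7-3; dried → 7-3-3; for industrial use → 7-3-3-2. Scheduled 38%. Norvale agreement on 7-4-2-2: 7-3-3-2 not covered. → 38%.
Line D: oilseed → 7-3; canned → 7-3-2; retail-packed → 7-3-2-2. Scheduled 12%. Fenwick agreement on 7-2: 7-3-2-2 not covered; Fenwick agreement on 7-1-2-3: 7-3-2-2 not covered. → 12%.
Sum: 50% + 5% + 38% + 12% = 105%.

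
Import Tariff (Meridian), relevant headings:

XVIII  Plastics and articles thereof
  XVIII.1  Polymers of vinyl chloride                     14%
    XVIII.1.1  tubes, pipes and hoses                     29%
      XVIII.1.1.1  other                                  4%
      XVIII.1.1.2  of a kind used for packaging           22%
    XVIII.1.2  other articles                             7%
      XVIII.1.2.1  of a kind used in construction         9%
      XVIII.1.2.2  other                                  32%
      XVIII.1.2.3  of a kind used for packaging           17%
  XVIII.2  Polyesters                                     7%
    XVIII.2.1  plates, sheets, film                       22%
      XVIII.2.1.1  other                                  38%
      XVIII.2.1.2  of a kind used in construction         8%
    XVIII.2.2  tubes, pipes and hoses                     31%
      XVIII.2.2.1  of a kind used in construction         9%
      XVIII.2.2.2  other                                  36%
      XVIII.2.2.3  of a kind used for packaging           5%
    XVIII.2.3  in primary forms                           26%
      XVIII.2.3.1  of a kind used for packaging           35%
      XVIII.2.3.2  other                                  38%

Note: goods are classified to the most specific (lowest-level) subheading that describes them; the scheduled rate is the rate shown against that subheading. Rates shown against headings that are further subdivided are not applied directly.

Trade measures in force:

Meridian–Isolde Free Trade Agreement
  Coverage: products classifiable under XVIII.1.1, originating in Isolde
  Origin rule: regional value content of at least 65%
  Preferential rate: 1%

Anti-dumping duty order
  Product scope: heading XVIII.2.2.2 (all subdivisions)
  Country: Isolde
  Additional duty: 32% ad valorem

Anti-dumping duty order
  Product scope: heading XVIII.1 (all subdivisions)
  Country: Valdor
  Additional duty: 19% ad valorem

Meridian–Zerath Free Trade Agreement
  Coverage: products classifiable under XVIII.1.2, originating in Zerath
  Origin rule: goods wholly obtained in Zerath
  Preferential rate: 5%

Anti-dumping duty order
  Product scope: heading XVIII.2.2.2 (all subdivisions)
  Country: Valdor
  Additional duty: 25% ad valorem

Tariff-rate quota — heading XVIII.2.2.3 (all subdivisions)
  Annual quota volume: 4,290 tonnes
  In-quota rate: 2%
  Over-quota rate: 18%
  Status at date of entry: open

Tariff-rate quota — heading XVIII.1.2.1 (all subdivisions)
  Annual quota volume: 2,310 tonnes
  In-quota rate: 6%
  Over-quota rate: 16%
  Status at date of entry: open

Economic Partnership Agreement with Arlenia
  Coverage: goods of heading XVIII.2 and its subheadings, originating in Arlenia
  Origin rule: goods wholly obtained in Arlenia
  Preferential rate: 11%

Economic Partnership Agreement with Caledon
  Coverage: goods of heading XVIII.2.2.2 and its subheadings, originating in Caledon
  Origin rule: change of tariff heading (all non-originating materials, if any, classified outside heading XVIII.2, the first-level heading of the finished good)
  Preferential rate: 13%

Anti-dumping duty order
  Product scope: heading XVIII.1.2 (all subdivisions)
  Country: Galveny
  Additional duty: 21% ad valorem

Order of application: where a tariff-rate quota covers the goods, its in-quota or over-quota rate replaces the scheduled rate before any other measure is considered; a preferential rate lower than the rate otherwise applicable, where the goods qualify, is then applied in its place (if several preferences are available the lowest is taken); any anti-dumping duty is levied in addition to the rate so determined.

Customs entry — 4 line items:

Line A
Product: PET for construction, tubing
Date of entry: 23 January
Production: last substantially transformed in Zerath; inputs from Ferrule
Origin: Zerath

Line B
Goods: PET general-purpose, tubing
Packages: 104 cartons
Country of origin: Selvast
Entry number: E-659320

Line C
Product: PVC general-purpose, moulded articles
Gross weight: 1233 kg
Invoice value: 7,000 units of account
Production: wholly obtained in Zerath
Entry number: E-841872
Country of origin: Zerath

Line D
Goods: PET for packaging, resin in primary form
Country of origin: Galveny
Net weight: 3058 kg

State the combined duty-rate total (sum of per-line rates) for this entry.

85%

Line A: PET → XVIII.2; tubing → XVIII.2.2; for construction → XVIII.2.2.1. Scheduled 9%. Zerath agreement on XVIII.1.2: XVIII.2.2.1 not covered. → 9%.
Line B: PET → XVIII.2; tubing → XVIII.2.2; general-purpose → XVIII.2.2.2. Scheduled 36%. No special measure applies. → 36%.
Line C: PVC → XVIII.1; moulded articles → XVIII.1.2; general-purpose → XVIII.1.2.2. Scheduled 32%. Zerath agreement on XVIII.1.2: wholly obtained → 5% available; preferential 5%. → 5%.
Line D: PET → XVIII.2; resin in primary form → XVIII.2.3; for packaging → XVIII.2.3.1. Scheduled 35%. No special measure applies. → 35%.
Sum: 9% + 36% + 5% + 35% = 85%.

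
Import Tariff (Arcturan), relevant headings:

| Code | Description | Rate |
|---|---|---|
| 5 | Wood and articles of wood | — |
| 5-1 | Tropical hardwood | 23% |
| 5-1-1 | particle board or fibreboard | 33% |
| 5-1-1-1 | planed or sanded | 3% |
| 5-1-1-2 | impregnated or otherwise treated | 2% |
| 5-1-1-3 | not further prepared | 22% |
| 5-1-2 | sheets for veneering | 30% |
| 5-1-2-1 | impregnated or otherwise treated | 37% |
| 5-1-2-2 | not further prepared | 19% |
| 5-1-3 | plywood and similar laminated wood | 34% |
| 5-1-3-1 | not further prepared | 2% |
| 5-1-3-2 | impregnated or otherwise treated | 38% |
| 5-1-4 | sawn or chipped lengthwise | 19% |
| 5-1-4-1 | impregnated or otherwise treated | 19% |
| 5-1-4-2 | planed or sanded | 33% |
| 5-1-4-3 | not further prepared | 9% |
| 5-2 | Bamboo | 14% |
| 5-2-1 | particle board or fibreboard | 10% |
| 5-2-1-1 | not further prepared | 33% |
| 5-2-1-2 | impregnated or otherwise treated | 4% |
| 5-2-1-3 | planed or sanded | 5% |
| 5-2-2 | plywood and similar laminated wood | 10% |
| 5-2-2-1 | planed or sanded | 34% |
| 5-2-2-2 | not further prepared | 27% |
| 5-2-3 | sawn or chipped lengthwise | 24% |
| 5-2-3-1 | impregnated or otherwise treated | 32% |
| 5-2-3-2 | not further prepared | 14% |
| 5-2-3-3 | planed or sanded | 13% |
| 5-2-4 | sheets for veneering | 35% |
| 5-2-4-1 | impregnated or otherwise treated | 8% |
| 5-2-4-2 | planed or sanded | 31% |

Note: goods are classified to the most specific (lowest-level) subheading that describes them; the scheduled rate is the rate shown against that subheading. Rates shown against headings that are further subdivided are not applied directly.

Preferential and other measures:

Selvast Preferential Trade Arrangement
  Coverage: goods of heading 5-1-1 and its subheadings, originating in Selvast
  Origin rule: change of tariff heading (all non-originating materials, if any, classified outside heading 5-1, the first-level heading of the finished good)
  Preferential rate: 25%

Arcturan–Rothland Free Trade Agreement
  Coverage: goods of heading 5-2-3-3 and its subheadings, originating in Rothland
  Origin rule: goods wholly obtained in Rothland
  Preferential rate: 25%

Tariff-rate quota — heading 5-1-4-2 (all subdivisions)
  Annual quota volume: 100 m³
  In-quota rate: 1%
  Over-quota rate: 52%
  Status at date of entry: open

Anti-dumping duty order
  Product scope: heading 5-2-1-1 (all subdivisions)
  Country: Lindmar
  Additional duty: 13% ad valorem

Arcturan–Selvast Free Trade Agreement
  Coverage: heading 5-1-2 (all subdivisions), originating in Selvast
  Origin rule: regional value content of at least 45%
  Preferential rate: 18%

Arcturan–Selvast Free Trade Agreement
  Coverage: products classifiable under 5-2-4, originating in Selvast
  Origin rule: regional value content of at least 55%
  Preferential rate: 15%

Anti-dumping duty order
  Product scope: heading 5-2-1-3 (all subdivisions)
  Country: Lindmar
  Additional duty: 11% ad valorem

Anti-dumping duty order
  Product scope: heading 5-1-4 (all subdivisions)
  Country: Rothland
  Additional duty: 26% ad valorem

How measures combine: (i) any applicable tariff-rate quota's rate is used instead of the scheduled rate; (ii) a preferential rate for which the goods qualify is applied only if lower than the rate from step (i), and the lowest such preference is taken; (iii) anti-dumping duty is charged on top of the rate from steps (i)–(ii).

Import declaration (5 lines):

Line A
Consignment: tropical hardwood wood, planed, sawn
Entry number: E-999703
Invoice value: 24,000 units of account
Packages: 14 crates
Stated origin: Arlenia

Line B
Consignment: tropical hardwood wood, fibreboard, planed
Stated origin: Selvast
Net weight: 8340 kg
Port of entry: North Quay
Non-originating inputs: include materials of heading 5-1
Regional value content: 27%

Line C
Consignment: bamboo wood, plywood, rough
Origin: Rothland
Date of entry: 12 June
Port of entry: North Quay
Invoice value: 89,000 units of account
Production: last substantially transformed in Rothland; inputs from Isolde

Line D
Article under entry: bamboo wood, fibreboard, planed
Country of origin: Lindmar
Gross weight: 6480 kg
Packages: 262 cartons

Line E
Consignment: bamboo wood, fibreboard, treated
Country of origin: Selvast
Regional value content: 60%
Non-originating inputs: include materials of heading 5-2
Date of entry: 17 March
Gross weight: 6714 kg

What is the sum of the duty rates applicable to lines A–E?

Line A: tropical hardwood → 5-1; sawn → 5-1-4; planed → 5-1-4-2. Scheduled 33%. quota on 5-1-4-2 open → in-quota 1%. → 1%.
Line B: tropical hardwood → 5-1; fibreboard → 5-1-1; planed → 5-1-1-1. Scheduled 3%. Selvast agreement on 5-1-1: CTH not met; Selvast agreement on 5-1-2: 5-1-1-1 not covered; Selvast agreement on 5-2-4: 5-1-1-1 not covered. → 3%.
Line C: bamboo → 5-2; plywood → 5-2-2; rough → 5-2-2-2. Scheduled 27%. Rothland agreement on 5-2-3-3: 5-2-2-2 not covered. → 27%.
Line D: bamboo → 5-2; fibreboard → 5-2-1; planed → 5-2-1-3. Scheduled 5%. anti-dumping (Lindmar, 5-2-1-3): +11%; total 5% + 11% = 16%. → 16%.
Line E: bamboo → 5-2; fibreboard → 5-2-1; treated → 5-2-1-2. Scheduled 4%. Selvast agreement on 5-1-1: 5-2-1-2 not covered; Selvast agreement on 5-1-2: 5-2-1-2 not covered; Selvast agreement on 5-2-4: 5-2-1-2 not covered. → 4%.
Sum: 1% + 3% + 27% + 16% + 4% = 51%.

51%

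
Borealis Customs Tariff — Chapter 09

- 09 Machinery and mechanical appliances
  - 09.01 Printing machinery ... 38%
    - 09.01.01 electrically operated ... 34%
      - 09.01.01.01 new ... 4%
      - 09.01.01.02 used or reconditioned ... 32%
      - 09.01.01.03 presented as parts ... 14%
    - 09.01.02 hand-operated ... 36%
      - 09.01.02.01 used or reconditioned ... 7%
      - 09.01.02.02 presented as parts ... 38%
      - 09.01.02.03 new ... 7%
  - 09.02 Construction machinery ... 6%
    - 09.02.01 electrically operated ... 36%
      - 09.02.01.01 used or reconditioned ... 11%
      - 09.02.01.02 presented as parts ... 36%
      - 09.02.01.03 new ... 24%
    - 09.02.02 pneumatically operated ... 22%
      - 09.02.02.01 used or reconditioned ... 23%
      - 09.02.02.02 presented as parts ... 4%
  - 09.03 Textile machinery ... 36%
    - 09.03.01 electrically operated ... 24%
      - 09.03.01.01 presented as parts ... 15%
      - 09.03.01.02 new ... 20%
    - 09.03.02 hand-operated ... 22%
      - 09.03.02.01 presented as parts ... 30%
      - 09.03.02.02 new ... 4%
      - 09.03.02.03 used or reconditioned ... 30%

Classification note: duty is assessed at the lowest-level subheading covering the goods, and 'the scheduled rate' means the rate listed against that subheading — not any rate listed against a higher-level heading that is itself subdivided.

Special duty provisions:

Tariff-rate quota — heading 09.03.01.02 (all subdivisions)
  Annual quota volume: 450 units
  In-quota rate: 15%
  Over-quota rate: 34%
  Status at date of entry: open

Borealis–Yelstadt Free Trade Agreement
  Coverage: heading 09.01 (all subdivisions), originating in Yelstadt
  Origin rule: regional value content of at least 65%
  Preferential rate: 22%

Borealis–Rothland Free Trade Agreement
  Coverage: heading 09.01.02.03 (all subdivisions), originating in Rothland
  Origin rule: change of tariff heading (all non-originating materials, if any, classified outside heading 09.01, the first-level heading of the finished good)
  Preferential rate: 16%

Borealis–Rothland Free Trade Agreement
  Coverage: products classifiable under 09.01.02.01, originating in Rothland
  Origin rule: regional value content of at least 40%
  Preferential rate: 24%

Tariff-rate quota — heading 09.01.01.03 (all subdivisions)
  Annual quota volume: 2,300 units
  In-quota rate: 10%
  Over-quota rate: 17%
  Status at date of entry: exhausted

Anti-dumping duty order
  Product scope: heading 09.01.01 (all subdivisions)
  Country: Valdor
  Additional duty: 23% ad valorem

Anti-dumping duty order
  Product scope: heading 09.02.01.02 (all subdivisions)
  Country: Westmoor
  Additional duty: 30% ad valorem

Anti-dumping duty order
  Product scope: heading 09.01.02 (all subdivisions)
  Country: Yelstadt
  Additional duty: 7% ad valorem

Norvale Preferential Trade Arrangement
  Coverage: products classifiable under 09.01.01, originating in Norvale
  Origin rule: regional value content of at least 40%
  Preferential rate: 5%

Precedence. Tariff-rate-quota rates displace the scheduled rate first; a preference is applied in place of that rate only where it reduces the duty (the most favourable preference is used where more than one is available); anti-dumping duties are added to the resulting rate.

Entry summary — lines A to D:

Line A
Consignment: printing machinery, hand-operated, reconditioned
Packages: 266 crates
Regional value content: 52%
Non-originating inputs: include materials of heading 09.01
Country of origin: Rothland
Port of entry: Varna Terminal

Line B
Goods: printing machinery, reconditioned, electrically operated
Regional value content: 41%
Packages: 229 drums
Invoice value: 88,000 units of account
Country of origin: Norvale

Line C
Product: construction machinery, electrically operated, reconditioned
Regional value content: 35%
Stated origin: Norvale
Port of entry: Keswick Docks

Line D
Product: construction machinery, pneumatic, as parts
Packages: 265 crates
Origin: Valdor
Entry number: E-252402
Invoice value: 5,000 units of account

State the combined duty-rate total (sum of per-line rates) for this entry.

27%

Line A: printing → 09.01; hand-operated → 09.01.02; reconditioned → 09.01.02.01. Scheduled 7%. Rothland agreement on 09.01.02.03: 09.01.02.01 not covered; Rothland agreement on 09.01.02.01: RVC ≥ 40% → 24% available; preference 24% not lower than 7% → no reduction. → 7%.
Line B: printing → 09.01; electrically operated → 09.01.01; reconditioned → 09.01.01.02. Scheduled 32%. Norvale agreement on 09.01.01: RVC ≥ 40% → 5% available; preferential 5%. → 5%.
Line C: construction → 09.02; electrically operated → 09.02.01; reconditioned → 09.02.01.01. Scheduled 11%. Norvale agreement on 09.01.01: 09.02.01.01 not covered. → 11%.
Line D: construction → 09.02; pneumatic → 09.02.02; as parts → 09.02.02.02. Scheduled 4%. No special measure applies. → 4%.
Sum: 7% + 5% + 11% + 4% = 27%.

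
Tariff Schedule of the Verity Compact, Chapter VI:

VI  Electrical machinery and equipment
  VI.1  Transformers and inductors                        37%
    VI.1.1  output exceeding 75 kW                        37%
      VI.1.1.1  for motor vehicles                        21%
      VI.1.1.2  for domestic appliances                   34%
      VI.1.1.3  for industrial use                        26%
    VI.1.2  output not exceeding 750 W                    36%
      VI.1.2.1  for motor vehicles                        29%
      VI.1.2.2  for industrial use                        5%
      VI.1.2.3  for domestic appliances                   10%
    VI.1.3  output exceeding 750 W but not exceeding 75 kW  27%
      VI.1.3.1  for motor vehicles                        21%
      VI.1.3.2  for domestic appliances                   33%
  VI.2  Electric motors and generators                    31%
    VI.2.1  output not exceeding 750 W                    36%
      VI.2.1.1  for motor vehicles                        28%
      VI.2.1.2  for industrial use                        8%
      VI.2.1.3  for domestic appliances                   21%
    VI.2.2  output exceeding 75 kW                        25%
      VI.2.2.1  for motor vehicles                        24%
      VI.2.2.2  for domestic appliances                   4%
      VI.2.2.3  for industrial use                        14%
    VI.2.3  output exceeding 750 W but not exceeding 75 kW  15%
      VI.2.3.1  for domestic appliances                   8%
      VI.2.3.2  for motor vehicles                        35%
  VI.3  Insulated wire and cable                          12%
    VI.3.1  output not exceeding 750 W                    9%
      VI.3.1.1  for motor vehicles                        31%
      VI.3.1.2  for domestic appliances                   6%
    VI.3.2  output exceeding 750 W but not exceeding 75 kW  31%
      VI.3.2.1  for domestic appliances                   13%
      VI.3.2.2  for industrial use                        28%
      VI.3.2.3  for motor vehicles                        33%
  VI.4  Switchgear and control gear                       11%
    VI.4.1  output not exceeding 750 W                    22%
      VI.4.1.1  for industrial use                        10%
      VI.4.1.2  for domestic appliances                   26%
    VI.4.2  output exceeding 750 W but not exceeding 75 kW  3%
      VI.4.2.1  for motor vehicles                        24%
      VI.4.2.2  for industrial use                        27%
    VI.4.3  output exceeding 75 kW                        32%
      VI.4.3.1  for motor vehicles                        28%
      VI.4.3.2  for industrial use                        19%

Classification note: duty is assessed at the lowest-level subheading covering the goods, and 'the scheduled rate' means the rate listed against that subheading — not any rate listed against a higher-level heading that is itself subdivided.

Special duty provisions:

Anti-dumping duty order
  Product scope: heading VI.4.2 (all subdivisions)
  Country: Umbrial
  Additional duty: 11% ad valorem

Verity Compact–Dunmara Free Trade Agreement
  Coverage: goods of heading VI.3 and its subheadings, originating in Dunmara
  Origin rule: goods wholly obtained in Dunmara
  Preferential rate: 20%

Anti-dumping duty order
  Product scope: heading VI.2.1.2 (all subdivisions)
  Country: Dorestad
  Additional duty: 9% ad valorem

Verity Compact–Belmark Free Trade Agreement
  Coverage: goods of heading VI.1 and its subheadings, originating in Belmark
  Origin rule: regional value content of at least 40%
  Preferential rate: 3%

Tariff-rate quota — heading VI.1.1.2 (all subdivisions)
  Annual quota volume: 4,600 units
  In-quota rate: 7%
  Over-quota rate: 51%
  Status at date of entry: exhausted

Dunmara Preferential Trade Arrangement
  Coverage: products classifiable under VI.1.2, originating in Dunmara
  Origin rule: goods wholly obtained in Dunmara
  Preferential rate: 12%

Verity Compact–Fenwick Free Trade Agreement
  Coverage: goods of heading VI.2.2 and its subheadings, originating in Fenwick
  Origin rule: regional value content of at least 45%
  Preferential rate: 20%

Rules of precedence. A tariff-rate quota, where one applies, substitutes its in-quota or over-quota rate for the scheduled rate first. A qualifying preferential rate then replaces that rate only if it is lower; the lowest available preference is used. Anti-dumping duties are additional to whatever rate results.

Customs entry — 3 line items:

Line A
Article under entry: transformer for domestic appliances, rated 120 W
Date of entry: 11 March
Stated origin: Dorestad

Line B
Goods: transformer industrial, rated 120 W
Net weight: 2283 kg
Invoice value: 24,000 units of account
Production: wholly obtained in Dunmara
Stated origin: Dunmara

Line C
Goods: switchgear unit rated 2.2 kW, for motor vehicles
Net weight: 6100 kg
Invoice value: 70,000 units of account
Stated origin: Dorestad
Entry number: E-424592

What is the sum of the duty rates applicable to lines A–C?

39%

Line A: transformer → VI.1; rated 120 W → VI.1.2; for domestic appliances → VI.1.2.3. Scheduled 10%. No special measure applies. → 10%.
Line B: transformer → VI.1; rated 120 W → VI.1.2; industrial → VI.1.2.2. Scheduled 5%. Dunmara agreement on VI.3: VI.1.2.2 not covered; Dunmara agreement on VI.1.2: wholly obtained → 12% available; preference 12% not lower than 5% → no reduction. → 5%.
Line C: switchgear unit → VI.4; rated 2.2 kW → VI.4.2; for motor vehicles → VI.4.2.1. Scheduled 24%. No special measure applies. → 24%.
Sum: 10% + 5% + 24% = 39%.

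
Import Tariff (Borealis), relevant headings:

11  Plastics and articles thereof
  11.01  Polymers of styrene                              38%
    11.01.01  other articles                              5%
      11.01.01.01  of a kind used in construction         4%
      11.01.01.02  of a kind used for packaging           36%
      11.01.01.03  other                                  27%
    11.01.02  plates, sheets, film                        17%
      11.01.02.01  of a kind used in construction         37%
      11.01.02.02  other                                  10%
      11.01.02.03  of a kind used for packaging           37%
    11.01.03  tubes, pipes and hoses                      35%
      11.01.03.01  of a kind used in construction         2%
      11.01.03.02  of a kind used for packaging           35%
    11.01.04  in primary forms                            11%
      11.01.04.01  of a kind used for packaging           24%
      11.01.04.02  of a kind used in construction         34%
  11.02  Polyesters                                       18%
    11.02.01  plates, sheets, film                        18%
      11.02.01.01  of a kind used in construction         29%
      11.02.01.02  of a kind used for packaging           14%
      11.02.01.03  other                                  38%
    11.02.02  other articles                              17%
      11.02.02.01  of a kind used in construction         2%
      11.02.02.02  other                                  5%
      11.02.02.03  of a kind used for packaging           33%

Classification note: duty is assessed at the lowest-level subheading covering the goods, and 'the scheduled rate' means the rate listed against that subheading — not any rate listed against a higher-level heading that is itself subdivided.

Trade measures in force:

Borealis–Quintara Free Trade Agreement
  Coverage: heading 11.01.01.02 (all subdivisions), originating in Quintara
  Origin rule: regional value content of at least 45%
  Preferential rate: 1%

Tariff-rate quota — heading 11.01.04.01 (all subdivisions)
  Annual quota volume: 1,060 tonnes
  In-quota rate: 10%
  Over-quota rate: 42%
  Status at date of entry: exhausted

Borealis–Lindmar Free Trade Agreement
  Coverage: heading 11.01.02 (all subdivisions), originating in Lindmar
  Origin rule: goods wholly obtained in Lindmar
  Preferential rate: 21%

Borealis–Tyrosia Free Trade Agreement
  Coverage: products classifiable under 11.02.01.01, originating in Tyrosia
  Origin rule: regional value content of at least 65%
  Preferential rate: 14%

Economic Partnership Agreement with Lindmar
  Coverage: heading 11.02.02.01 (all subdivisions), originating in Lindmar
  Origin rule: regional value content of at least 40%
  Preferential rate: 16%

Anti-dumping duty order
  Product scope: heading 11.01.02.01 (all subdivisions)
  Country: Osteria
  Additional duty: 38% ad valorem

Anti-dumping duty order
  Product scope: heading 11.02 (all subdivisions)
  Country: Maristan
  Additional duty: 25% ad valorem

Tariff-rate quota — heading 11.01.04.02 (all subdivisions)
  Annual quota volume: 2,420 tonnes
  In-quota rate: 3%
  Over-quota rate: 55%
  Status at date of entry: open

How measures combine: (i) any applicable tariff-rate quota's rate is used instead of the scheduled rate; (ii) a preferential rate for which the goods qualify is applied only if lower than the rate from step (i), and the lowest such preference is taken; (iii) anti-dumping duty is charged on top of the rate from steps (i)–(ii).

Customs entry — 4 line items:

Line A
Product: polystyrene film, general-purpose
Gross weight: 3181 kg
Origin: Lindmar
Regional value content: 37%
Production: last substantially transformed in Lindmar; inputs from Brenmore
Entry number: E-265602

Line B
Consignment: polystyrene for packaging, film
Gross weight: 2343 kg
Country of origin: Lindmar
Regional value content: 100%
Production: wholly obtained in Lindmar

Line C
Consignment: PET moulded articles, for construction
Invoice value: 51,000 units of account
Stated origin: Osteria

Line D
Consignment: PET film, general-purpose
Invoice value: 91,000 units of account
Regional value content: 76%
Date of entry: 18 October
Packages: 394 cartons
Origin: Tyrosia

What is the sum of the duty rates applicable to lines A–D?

71%

Line A: polystyrene → 11.01; film → 11.01.02; general-purpose → 11.01.02.02. Scheduled 10%. Lindmar agreement on 11.01.02: not wholly obtained; Lindmar agreement on 11.02.02.01: 11.01.02.02 not covered. → 10%.
Line B: polystyrene → 11.01; film → 11.01.02; for packaging → 11.01.02.03. Scheduled 37%. Lindmar agreement on 11.01.02: wholly obtained → 21% available; Lindmar agreement on 11.02.02.01: 11.01.02.03 not covered; preferential 21%. → 21%.
Line C: PET → 11.02; moulded articles → 11.02.02; for construction → 11.02.02.01. Scheduled 2%. No special measure applies. → 2%.
Line D: PET → 11.02; film → 11.02.01; general-purpose → 11.02.01.03. Scheduled 38%. Tyrosia agreement on 11.02.01.01: 11.02.01.03 not covered. → 38%.
Sum: 10% + 21% + 2% + 38% = 71%.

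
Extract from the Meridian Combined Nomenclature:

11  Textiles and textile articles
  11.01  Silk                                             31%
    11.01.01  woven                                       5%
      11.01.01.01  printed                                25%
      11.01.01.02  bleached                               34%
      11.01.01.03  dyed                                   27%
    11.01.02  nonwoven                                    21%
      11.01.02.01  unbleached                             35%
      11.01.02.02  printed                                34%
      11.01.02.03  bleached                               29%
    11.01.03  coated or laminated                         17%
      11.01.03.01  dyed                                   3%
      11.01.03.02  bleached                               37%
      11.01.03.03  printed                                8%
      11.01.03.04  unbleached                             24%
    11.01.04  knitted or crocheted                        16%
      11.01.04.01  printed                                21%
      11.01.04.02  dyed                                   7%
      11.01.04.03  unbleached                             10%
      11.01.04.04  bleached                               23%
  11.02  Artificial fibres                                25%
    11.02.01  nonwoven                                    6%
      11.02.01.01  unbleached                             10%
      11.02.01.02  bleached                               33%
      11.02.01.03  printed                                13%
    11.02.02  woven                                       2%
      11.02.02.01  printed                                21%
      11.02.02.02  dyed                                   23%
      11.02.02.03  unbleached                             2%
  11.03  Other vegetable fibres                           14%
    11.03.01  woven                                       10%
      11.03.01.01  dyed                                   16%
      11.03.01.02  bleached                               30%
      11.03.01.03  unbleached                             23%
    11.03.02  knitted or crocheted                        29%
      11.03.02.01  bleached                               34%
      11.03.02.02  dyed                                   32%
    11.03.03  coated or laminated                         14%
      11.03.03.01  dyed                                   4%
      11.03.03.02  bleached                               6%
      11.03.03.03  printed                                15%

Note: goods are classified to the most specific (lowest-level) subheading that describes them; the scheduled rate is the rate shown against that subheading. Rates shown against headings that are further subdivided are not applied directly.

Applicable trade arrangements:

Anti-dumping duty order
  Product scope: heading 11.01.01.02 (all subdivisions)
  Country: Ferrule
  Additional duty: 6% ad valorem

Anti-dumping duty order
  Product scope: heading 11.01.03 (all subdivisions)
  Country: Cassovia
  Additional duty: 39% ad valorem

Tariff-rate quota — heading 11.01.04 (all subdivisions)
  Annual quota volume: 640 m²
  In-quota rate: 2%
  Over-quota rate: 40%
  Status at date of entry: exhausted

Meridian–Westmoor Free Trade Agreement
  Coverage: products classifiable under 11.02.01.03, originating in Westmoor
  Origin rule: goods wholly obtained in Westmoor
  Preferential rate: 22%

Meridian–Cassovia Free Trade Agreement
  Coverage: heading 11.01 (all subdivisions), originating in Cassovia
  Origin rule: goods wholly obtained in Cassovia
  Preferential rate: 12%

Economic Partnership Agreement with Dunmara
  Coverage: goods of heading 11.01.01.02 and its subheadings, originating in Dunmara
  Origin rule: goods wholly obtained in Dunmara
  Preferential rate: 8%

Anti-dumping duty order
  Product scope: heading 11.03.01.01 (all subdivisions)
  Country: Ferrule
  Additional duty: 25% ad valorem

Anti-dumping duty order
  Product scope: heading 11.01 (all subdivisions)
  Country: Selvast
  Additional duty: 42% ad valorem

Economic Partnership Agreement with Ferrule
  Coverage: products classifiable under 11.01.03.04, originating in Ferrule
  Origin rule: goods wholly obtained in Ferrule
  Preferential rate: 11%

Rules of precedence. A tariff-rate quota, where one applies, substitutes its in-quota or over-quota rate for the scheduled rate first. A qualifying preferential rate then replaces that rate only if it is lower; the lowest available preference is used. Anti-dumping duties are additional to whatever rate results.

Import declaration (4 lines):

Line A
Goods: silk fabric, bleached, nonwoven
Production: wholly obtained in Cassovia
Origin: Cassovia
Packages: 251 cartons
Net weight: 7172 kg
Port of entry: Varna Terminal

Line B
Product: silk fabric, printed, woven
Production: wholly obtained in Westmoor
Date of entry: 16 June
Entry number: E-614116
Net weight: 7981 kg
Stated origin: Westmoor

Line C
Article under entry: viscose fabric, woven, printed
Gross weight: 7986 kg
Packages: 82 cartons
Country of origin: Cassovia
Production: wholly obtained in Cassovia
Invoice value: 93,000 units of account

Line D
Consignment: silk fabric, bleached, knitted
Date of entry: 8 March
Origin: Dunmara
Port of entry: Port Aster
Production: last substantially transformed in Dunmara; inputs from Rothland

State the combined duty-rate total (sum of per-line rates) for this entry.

Line A: silk → 11.01; nonwoven → 11.01.02; bleached → 11.01.02.03. Scheduled 29%. Cassovia agreement on 11.01: wholly obtained → 12% available; preferential 12%. → 12%.
Line B: silk → 11.01; woven → 11.01.01; printed → 11.01.01.01. Scheduled 25%. Westmoor agreement on 11.02.01.03: 11.01.01.01 not covered. → 25%.
Line C: viscose → 11.02; woven → 11.02.02; printed → 11.02.02.01. Scheduled 21%. Cassovia agreement on 11.01: 11.02.02.01 not covered. → 21%.
Line D: silk → 11.01; knitted → 11.01.04; bleached → 11.01.04.04. Scheduled 23%. quota on 11.01.04 exhausted → over-quota 40%; Dunmara agreement on 11.01.01.02: 11.01.04.04 not covered. → 40%.
Sum: 12% + 25% + 21% + 40% = 98%.

98%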